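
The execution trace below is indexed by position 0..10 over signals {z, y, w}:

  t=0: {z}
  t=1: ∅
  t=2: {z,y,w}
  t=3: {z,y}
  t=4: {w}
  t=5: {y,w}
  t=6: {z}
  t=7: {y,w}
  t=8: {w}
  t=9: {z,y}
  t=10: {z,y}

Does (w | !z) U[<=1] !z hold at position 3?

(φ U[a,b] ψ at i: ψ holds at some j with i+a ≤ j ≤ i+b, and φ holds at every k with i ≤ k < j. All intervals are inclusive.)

Need some j in [3,4] with !z, and (w | !z) at every k in [3,j-1].
  j=3: !z false.
  j=4: !z holds, but (w | !z) fails at k=3 → not this j.
No j in the window works → until fails.

Does not hold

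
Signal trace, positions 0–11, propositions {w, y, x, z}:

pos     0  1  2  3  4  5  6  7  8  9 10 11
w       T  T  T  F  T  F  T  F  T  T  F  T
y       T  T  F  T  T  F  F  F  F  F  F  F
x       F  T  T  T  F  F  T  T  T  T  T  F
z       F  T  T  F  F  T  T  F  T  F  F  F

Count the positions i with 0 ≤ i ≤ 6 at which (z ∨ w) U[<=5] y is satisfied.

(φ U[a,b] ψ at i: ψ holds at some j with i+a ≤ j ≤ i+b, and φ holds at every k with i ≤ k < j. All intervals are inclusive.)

5

Evaluate at each i in [0,6]:
  i=0: ✓ (rhs at j=0)
  i=1: ✓ (rhs at j=1)
  i=2: ✓ (rhs at j=3; lhs holds on [2,2])
  i=3: ✓ (rhs at j=3)
  i=4: ✓ (rhs at j=4)
  i=5: ✗ (no rhs in [5,10])
  i=6: ✗ (no rhs in [6,11])
Positions where it holds: {0, 1, 2, 3, 4} → 5.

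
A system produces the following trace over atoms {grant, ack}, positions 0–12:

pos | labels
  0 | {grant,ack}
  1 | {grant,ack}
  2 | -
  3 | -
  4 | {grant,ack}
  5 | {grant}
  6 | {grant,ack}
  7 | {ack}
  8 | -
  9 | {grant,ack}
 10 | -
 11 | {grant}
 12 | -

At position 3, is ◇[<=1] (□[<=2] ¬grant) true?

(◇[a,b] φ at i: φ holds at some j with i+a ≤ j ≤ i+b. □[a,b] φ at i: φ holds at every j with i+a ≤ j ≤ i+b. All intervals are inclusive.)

Does not hold

Check □[<=2] ¬grant at each j in [3,4]:
  j=3: fails at 4
  j=4: fails at 4
No position in the window satisfies it → formula fails.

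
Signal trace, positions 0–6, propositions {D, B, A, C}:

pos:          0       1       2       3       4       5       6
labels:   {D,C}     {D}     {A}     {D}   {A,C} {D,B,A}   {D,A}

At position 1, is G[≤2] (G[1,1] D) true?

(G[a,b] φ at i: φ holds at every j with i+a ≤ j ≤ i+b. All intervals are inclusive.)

Check G[1,1] D at every j in [1,3]:
  j=1: fails at 2
  j=2: holds on [3,3]
  j=3: fails at 4
Fails at j=1 → formula fails.

No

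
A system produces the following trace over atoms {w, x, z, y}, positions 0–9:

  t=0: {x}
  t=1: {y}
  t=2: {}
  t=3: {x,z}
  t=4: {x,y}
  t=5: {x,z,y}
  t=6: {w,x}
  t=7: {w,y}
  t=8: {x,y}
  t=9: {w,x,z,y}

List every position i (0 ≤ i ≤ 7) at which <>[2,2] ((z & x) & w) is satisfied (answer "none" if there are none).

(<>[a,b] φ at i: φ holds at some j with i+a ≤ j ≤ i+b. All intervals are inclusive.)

Evaluate at each i in [0,7]:
  i=0: ✗ (none in [2,2])
  i=1: ✗ (none in [3,3])
  i=2: ✗ (none in [4,4])
  i=3: ✗ (none in [5,5])
  i=4: ✗ (none in [6,6])
  i=5: ✗ (none in [7,7])
  i=6: ✗ (none in [8,8])
  i=7: ✓ (witness j=9)

7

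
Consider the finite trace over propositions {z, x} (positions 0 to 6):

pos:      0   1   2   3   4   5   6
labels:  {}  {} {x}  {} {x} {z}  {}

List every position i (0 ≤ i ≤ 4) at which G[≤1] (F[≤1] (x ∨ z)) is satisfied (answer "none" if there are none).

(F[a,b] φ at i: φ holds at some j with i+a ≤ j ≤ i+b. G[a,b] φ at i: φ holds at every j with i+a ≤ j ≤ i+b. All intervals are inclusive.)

Evaluate at each i in [0,4]:
  i=0: ✗ (fails at j=0)
  i=1: ✓ (all of [1,2])
  i=2: ✓ (all of [2,3])
  i=3: ✓ (all of [3,4])
  i=4: ✓ (all of [4,5])

1, 2, 3, 4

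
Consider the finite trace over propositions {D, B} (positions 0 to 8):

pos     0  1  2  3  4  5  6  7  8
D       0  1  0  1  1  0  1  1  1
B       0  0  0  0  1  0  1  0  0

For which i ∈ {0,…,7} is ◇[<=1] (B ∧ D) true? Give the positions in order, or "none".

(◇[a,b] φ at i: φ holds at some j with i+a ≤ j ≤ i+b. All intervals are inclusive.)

3, 4, 5, 6

Evaluate at each i in [0,7]:
  i=0: ✗ (none in [0,1])
  i=1: ✗ (none in [1,2])
  i=2: ✗ (none in [2,3])
  i=3: ✓ (witness j=4)
  i=4: ✓ (witness j=4)
  i=5: ✓ (witness j=6)
  i=6: ✓ (witness j=6)
  i=7: ✗ (none in [7,8])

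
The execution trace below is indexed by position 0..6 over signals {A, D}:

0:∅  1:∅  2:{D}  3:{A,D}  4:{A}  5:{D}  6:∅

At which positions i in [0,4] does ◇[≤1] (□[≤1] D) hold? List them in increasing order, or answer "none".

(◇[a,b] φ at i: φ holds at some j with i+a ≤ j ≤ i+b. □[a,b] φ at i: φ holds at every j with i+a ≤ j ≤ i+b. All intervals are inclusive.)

Evaluate at each i in [0,4]:
  i=0: ✗ (none in [0,1])
  i=1: ✓ (witness j=2)
  i=2: ✓ (witness j=2)
  i=3: ✗ (none in [3,4])
  i=4: ✗ (none in [4,5])

1, 2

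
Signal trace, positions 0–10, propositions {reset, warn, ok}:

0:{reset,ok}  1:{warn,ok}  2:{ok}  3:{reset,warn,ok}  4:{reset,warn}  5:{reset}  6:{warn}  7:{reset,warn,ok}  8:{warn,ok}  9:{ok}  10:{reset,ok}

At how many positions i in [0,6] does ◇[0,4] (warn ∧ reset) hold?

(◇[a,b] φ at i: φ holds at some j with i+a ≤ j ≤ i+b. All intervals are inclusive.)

Evaluate at each i in [0,6]:
  i=0: ✓ (witness j=3)
  i=1: ✓ (witness j=3)
  i=2: ✓ (witness j=3)
  i=3: ✓ (witness j=3)
  i=4: ✓ (witness j=4)
  i=5: ✓ (witness j=7)
  i=6: ✓ (witness j=7)
Positions where it holds: {0, 1, 2, 3, 4, 5, 6} → 7.

7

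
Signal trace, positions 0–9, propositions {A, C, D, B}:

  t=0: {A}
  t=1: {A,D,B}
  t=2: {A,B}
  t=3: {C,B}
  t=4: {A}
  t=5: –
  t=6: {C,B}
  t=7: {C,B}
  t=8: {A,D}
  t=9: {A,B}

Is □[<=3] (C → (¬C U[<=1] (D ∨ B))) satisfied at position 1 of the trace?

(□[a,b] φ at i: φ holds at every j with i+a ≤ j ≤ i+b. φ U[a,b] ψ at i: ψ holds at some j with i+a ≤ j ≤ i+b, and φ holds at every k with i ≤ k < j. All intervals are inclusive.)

Check (C → (¬C U[<=1] (D ∨ B))) at every j in [1,4]:
  j=1: antecedent false → ✓
  j=2: antecedent false → ✓
  j=3: antecedent true; consequent holds → ✓
  j=4: antecedent false → ✓
All positions satisfy it → formula holds.

Yes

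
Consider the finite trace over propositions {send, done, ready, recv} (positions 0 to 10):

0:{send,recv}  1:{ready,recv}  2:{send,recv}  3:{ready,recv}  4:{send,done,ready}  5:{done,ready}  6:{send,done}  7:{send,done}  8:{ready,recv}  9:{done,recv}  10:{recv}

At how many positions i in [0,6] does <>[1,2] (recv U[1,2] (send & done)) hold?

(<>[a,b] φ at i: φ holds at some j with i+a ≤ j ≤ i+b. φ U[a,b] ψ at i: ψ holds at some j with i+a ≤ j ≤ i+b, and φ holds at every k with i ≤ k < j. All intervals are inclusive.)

3

Evaluate at each i in [0,6]:
  i=0: ✓ (witness j=2)
  i=1: ✓ (witness j=2)
  i=2: ✓ (witness j=3)
  i=3: ✗ (none in [4,5])
  i=4: ✗ (none in [5,6])
  i=5: ✗ (none in [6,7])
  i=6: ✗ (none in [7,8])
Positions where it holds: {0, 1, 2} → 3.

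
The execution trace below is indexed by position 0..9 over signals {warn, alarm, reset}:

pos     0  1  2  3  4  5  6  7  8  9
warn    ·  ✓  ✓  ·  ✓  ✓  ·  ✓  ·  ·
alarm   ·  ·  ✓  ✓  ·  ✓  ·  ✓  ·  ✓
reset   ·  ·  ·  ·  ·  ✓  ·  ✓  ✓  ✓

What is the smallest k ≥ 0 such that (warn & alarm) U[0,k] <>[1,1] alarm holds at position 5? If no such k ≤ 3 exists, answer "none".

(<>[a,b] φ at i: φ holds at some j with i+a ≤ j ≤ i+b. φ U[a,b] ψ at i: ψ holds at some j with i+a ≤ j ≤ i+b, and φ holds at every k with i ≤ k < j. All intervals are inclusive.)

Need earliest j ≥ 5 with <>[1,1] alarm, and (warn & alarm) at every k in [5,j-1].
  j=5: rhs fails.
  j=6: rhs holds; lhs holds on [5,5]. k = 1.

1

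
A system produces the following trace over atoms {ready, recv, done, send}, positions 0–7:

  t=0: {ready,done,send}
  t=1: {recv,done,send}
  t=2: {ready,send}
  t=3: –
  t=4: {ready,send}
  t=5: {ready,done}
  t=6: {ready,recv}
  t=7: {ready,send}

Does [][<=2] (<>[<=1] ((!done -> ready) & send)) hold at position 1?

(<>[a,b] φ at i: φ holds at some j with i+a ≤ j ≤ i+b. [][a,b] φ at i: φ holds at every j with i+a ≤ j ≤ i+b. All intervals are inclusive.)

Check <>[<=1] ((!done -> ready) & send) at every j in [1,3]:
  j=1: holds (witness at 1)
  j=2: holds (witness at 2)
  j=3: holds (witness at 4)
All positions satisfy it → formula holds.

True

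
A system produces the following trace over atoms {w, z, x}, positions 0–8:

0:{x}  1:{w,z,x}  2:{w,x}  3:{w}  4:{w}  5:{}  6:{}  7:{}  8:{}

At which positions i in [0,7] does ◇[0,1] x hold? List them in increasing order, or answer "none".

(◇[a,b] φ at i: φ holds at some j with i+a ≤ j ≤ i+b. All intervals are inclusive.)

0, 1, 2

Evaluate at each i in [0,7]:
  i=0: ✓ (witness j=0)
  i=1: ✓ (witness j=1)
  i=2: ✓ (witness j=2)
  i=3: ✗ (none in [3,4])
  i=4: ✗ (none in [4,5])
  i=5: ✗ (none in [5,6])
  i=6: ✗ (none in [6,7])
  i=7: ✗ (none in [7,8])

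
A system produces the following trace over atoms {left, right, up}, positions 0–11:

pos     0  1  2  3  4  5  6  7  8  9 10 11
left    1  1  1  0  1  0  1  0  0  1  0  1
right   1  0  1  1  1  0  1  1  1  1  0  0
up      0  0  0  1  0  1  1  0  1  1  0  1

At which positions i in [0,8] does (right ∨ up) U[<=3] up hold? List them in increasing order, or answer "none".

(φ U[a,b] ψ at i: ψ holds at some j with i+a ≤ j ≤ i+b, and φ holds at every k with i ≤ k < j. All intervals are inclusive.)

Evaluate at each i in [0,8]:
  i=0: ✗ (lhs fails at k=1 before rhs at j=3)
  i=1: ✗ (lhs fails at k=1 before rhs at j=3)
  i=2: ✓ (rhs at j=3; lhs holds on [2,2])
  i=3: ✓ (rhs at j=3)
  i=4: ✓ (rhs at j=5; lhs holds on [4,4])
  i=5: ✓ (rhs at j=5)
  i=6: ✓ (rhs at j=6)
  i=7: ✓ (rhs at j=8; lhs holds on [7,7])
  i=8: ✓ (rhs at j=8)

2, 3, 4, 5, 6, 7, 8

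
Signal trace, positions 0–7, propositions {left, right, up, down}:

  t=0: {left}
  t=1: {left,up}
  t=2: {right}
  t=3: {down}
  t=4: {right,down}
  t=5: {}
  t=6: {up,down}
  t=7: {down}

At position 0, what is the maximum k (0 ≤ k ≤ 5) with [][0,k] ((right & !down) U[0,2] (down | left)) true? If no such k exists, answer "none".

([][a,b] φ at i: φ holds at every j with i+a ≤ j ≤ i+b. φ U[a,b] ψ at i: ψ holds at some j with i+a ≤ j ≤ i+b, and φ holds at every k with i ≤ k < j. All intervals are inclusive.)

((right & !down) U[0,2] (down | left)) must hold from j=0 onward; find where it first fails.
  j=0: holds
  j=1: holds
  j=2: holds
  j=3: holds
  j=4: holds
  j=5: fails
Holds on [0,4], so largest k = 4.

4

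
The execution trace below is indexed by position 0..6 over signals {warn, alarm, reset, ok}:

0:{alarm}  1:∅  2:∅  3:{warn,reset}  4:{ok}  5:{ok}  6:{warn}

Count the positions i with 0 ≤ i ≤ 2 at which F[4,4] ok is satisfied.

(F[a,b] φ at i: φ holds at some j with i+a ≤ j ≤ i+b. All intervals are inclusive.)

2

Evaluate at each i in [0,2]:
  i=0: ✓ (witness j=4)
  i=1: ✓ (witness j=5)
  i=2: ✗ (none in [6,6])
Positions where it holds: {0, 1} → 2.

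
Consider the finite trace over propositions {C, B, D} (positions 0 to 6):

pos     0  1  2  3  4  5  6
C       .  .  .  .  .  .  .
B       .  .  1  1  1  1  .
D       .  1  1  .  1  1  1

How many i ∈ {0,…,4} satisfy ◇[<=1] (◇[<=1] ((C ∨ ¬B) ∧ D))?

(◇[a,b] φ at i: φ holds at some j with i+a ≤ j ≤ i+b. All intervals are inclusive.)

Evaluate at each i in [0,4]:
  i=0: ✓ (witness j=0)
  i=1: ✓ (witness j=1)
  i=2: ✗ (none in [2,3])
  i=3: ✗ (none in [3,4])
  i=4: ✓ (witness j=5)
Positions where it holds: {0, 1, 4} → 3.

3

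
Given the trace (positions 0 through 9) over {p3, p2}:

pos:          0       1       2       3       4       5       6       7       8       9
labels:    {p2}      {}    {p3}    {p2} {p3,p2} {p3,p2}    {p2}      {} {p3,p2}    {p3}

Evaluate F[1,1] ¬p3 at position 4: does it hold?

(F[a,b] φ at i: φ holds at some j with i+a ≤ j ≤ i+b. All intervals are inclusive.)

No

Check ¬p3 at each j in [5,5]:
  j=5: false
No position in the window satisfies it → formula fails.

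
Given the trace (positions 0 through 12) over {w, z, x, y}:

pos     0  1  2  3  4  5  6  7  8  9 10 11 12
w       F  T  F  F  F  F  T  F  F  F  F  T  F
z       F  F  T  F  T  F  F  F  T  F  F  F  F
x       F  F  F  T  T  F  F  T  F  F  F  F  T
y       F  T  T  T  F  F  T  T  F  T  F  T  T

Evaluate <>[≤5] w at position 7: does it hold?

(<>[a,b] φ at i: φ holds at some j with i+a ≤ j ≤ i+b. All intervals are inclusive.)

True

Check w at each j in [7,12]:
  j=7: false
  j=8: false
  j=9: false
  j=10: false
  j=11: true
  j=12: false
Found at j=11 → formula holds.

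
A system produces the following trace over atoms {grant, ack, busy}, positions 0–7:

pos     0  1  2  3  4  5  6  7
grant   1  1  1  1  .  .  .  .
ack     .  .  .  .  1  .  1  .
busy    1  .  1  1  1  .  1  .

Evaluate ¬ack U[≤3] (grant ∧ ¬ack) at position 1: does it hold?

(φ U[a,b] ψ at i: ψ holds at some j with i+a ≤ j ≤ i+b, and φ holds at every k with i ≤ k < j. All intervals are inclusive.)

Holds

Need some j in [1,4] with (grant ∧ ¬ack), and ¬ack at every k in [1,j-1].
  j=1: (grant ∧ ¬ack) holds; no prefix to check → satisfied.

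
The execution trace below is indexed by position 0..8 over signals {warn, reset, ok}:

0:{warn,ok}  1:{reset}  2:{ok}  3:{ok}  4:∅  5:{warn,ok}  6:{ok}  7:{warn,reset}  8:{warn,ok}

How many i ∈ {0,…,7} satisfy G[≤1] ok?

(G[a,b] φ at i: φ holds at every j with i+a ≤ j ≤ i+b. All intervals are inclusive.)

2

Evaluate at each i in [0,7]:
  i=0: ✗ (fails at j=1)
  i=1: ✗ (fails at j=1)
  i=2: ✓ (all of [2,3])
  i=3: ✗ (fails at j=4)
  i=4: ✗ (fails at j=4)
  i=5: ✓ (all of [5,6])
  i=6: ✗ (fails at j=7)
  i=7: ✗ (fails at j=7)
Positions where it holds: {2, 5} → 2.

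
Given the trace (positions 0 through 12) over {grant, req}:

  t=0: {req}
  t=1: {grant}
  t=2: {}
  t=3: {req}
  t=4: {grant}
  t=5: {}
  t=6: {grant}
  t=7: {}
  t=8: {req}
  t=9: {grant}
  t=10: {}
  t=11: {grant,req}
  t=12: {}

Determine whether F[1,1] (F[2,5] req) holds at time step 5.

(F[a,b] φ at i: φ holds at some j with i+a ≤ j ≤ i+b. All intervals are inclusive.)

Check F[2,5] req at each j in [6,6]:
  j=6: holds (witness at 8)
Found at j=6 → formula holds.

True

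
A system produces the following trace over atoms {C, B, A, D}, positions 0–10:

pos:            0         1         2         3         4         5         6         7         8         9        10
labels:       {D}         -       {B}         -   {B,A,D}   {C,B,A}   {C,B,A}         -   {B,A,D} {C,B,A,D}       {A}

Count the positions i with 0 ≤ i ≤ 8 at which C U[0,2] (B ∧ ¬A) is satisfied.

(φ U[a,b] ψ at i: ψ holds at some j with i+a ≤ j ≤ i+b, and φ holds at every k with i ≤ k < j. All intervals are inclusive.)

Evaluate at each i in [0,8]:
  i=0: ✗ (lhs fails at k=0 before rhs at j=2)
  i=1: ✗ (lhs fails at k=1 before rhs at j=2)
  i=2: ✓ (rhs at j=2)
  i=3: ✗ (no rhs in [3,5])
  i=4: ✗ (no rhs in [4,6])
  i=5: ✗ (no rhs in [5,7])
  i=6: ✗ (no rhs in [6,8])
  i=7: ✗ (no rhs in [7,9])
  i=8: ✗ (no rhs in [8,10])
Positions where it holds: {2} → 1.

1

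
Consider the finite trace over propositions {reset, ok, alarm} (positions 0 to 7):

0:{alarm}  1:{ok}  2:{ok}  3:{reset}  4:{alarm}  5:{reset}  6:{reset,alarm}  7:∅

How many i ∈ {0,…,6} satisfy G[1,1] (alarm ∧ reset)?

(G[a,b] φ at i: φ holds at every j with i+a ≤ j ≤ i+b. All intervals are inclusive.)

1

Evaluate at each i in [0,6]:
  i=0: ✗ (fails at j=1)
  i=1: ✗ (fails at j=2)
  i=2: ✗ (fails at j=3)
  i=3: ✗ (fails at j=4)
  i=4: ✗ (fails at j=5)
  i=5: ✓ (all of [6,6])
  i=6: ✗ (fails at j=7)
Positions where it holds: {5} → 1.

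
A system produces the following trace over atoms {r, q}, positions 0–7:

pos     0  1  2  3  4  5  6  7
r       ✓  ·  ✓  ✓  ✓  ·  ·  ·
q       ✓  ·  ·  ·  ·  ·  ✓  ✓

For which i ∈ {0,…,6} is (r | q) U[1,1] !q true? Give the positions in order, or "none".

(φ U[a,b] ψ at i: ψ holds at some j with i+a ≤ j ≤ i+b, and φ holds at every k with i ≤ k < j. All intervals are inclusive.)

Evaluate at each i in [0,6]:
  i=0: ✓ (rhs at j=1; lhs holds on [0,0])
  i=1: ✗ (lhs fails at k=1 before rhs at j=2)
  i=2: ✓ (rhs at j=3; lhs holds on [2,2])
  i=3: ✓ (rhs at j=4; lhs holds on [3,3])
  i=4: ✓ (rhs at j=5; lhs holds on [4,4])
  i=5: ✗ (no rhs in [6,6])
  i=6: ✗ (no rhs in [7,7])

0, 2, 3, 4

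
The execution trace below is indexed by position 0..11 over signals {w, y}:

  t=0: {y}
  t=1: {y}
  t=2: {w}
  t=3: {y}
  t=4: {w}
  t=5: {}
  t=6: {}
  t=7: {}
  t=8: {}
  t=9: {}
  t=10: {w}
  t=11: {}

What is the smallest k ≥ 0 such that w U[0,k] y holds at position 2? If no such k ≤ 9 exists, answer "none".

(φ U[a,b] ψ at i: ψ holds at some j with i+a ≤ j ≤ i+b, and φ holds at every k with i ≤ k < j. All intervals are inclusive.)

1

Need earliest j ≥ 2 with y, and w at every k in [2,j-1].
  j=2: rhs fails.
  j=3: rhs holds; lhs holds on [2,2]. k = 1.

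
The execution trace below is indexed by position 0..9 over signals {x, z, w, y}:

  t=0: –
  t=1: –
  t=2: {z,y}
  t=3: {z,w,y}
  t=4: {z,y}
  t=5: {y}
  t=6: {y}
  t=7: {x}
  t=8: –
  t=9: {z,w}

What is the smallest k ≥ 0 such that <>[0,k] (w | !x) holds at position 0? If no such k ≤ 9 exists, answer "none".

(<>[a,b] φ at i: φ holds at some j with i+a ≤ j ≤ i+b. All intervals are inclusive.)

Scan j = 0,1,… for (w | !x):
  j=0: holds
First hit at j=0, so smallest k = 0-0 = 0.

0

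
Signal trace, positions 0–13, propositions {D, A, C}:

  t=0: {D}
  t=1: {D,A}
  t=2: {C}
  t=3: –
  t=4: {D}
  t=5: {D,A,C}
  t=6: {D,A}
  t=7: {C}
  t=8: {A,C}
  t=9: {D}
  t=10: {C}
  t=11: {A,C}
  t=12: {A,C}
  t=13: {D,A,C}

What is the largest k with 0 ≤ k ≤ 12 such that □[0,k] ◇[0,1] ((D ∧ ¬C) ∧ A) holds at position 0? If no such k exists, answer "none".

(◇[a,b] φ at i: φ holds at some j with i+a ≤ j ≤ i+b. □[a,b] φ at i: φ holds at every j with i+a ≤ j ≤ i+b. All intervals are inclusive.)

1

◇[0,1] ((D ∧ ¬C) ∧ A) must hold from j=0 onward; find where it first fails.
  j=0: holds
  j=1: holds
  j=2: fails
Holds on [0,1], so largest k = 1.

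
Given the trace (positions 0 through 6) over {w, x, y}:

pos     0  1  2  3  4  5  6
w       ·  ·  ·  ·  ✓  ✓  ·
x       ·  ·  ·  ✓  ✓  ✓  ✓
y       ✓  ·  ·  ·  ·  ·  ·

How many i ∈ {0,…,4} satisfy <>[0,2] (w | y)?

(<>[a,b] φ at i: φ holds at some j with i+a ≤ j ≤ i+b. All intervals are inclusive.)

Evaluate at each i in [0,4]:
  i=0: ✓ (witness j=0)
  i=1: ✗ (none in [1,3])
  i=2: ✓ (witness j=4)
  i=3: ✓ (witness j=4)
  i=4: ✓ (witness j=4)
Positions where it holds: {0, 2, 3, 4} → 4.

4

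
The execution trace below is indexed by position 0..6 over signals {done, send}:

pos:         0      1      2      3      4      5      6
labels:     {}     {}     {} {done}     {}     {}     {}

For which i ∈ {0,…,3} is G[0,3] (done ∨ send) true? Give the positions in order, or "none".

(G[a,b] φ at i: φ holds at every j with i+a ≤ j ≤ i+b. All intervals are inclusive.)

Evaluate at each i in [0,3]:
  i=0: ✗ (fails at j=0)
  i=1: ✗ (fails at j=1)
  i=2: ✗ (fails at j=2)
  i=3: ✗ (fails at j=4)

none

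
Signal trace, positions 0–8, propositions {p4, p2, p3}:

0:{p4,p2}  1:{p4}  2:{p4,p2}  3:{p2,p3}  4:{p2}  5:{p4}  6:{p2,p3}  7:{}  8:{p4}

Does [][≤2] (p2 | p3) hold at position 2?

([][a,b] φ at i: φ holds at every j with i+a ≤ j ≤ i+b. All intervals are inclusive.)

Check (p2 | p3) at every j in [2,4]:
  j=2: true
  j=3: true
  j=4: true
All positions satisfy it → formula holds.

Yes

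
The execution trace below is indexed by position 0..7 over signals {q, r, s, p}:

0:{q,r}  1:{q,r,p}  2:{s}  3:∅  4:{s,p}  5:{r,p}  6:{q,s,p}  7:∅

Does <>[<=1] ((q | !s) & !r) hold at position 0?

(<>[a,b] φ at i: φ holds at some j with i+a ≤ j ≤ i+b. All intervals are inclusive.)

Check ((q | !s) & !r) at each j in [0,1]:
  j=0: false
  j=1: false
No position in the window satisfies it → formula fails.

Does not hold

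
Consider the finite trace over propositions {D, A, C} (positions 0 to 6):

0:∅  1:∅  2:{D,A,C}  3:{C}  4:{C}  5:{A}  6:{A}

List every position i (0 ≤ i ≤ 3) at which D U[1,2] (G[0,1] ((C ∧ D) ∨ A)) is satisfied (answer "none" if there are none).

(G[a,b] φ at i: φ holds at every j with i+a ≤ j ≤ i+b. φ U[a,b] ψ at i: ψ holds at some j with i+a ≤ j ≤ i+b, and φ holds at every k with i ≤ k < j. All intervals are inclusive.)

none

Evaluate at each i in [0,3]:
  i=0: ✗ (no rhs in [1,2])
  i=1: ✗ (no rhs in [2,3])
  i=2: ✗ (no rhs in [3,4])
  i=3: ✗ (lhs fails at k=3 before rhs at j=5)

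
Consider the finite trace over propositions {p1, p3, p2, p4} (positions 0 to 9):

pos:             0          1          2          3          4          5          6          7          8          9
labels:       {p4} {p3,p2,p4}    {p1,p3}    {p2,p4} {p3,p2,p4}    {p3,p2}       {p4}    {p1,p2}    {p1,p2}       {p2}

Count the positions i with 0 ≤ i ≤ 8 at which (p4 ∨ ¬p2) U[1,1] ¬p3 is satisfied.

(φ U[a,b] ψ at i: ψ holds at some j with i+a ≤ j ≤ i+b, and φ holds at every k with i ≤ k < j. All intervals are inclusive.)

Evaluate at each i in [0,8]:
  i=0: ✗ (no rhs in [1,1])
  i=1: ✗ (no rhs in [2,2])
  i=2: ✓ (rhs at j=3; lhs holds on [2,2])
  i=3: ✗ (no rhs in [4,4])
  i=4: ✗ (no rhs in [5,5])
  i=5: ✗ (lhs fails at k=5 before rhs at j=6)
  i=6: ✓ (rhs at j=7; lhs holds on [6,6])
  i=7: ✗ (lhs fails at k=7 before rhs at j=8)
  i=8: ✗ (lhs fails at k=8 before rhs at j=9)
Positions where it holds: {2, 6} → 2.

2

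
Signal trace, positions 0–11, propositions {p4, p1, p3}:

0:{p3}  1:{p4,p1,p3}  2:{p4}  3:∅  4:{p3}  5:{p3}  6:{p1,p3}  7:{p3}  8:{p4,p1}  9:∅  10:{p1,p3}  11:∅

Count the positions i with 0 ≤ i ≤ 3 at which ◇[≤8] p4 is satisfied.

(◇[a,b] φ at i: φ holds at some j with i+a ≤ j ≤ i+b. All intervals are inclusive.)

4

Evaluate at each i in [0,3]:
  i=0: ✓ (witness j=1)
  i=1: ✓ (witness j=1)
  i=2: ✓ (witness j=2)
  i=3: ✓ (witness j=8)
Positions where it holds: {0, 1, 2, 3} → 4.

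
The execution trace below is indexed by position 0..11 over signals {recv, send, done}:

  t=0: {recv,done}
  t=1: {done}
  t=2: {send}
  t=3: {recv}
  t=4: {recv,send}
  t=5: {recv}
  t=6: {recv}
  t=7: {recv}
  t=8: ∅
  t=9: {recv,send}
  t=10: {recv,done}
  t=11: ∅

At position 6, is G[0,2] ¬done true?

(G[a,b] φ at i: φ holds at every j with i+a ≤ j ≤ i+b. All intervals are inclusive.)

Check ¬done at every j in [6,8]:
  j=6: true
  j=7: true
  j=8: true
All positions satisfy it → formula holds.

True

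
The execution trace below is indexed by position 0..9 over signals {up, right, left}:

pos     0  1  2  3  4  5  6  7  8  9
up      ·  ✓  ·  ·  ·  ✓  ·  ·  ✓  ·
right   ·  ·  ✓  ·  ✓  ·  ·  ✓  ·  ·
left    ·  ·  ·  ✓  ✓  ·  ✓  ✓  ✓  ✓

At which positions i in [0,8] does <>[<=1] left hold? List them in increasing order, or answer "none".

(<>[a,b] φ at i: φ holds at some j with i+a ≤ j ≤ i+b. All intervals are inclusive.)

Evaluate at each i in [0,8]:
  i=0: ✗ (none in [0,1])
  i=1: ✗ (none in [1,2])
  i=2: ✓ (witness j=3)
  i=3: ✓ (witness j=3)
  i=4: ✓ (witness j=4)
  i=5: ✓ (witness j=6)
  i=6: ✓ (witness j=6)
  i=7: ✓ (witness j=7)
  i=8: ✓ (witness j=8)

2, 3, 4, 5, 6, 7, 8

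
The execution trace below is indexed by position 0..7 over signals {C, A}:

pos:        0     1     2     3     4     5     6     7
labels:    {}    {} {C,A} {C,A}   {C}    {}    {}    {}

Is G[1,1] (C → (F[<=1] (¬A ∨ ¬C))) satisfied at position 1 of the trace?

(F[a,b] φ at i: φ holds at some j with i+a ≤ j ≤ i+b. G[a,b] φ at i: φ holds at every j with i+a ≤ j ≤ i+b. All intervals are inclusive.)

Check (C → (F[<=1] (¬A ∨ ¬C))) at every j in [2,2]:
  j=2: antecedent true; consequent fails (none in [2,3]) → ✗
Fails at j=2 → formula fails.

Does not hold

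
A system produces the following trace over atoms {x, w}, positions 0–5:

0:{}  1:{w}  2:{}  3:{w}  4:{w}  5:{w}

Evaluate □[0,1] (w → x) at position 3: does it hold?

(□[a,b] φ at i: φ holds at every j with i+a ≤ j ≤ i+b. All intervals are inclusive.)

Check (w → x) at every j in [3,4]:
  j=3: antecedent true; consequent false → ✗
  j=4: antecedent true; consequent false → ✗
Fails at j=3 → formula fails.

No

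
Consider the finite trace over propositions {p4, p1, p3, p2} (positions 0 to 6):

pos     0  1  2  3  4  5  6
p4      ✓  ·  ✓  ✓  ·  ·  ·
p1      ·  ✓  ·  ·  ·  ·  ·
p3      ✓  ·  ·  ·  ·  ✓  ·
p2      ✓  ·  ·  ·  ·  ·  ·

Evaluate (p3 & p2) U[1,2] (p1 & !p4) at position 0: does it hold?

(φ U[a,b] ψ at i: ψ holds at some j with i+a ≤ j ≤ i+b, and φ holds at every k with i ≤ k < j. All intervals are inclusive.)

Holds

Need some j in [1,2] with (p1 & !p4), and (p3 & p2) at every k in [0,j-1].
  j=1: (p1 & !p4) holds; (p3 & p2) holds at every k in [0,0] → satisfied.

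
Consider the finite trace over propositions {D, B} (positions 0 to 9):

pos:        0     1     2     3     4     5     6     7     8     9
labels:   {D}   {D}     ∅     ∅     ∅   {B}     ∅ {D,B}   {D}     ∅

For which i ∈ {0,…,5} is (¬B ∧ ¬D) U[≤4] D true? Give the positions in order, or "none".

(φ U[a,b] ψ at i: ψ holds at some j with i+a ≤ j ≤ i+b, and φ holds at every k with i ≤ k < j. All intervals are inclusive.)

0, 1

Evaluate at each i in [0,5]:
  i=0: ✓ (rhs at j=0)
  i=1: ✓ (rhs at j=1)
  i=2: ✗ (no rhs in [2,6])
  i=3: ✗ (lhs fails at k=5 before rhs at j=7)
  i=4: ✗ (lhs fails at k=5 before rhs at j=7)
  i=5: ✗ (lhs fails at k=5 before rhs at j=7)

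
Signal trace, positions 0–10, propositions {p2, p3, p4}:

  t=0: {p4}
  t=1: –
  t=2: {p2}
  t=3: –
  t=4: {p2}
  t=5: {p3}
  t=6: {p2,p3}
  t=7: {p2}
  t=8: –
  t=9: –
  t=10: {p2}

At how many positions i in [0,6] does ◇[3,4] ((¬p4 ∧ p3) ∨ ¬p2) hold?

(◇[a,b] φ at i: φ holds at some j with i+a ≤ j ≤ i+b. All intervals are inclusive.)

7

Evaluate at each i in [0,6]:
  i=0: ✓ (witness j=3)
  i=1: ✓ (witness j=5)
  i=2: ✓ (witness j=5)
  i=3: ✓ (witness j=6)
  i=4: ✓ (witness j=8)
  i=5: ✓ (witness j=8)
  i=6: ✓ (witness j=9)
Positions where it holds: {0, 1, 2, 3, 4, 5, 6} → 7.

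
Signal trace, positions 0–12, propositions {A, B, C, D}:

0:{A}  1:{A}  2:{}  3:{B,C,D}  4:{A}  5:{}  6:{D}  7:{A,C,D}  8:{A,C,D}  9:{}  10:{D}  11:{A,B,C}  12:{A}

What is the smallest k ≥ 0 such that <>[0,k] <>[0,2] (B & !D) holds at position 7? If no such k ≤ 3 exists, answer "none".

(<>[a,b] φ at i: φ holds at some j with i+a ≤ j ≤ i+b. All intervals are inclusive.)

2

Scan j = 7,8,… for <>[0,2] (B & !D):
  j=7: fails
  j=8: fails
  j=9: holds
First hit at j=9, so smallest k = 9-7 = 2.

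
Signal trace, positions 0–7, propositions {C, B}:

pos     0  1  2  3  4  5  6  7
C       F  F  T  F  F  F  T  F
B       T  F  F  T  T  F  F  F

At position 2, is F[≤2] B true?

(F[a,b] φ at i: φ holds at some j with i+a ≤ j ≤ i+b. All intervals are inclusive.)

True

Check B at each j in [2,4]:
  j=2: false
  j=3: true
  j=4: true
Found at j=3 → formula holds.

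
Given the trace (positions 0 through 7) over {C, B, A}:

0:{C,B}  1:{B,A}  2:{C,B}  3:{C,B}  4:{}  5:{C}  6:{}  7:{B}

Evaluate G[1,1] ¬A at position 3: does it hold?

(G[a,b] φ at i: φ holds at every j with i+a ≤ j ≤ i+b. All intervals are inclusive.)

Yes

Check ¬A at every j in [4,4]:
  j=4: true
All positions satisfy it → formula holds.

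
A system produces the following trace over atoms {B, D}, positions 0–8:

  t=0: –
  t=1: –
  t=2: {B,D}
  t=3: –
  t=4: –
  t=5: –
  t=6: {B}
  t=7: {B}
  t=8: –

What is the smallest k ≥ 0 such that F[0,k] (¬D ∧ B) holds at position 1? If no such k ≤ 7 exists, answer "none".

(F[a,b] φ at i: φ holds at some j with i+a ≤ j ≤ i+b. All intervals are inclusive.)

5

Scan j = 1,2,… for (¬D ∧ B):
  j=1: fails
  j=2: fails
  j=3: fails
  j=4: fails
  j=5: fails
  j=6: holds
First hit at j=6, so smallest k = 6-1 = 5.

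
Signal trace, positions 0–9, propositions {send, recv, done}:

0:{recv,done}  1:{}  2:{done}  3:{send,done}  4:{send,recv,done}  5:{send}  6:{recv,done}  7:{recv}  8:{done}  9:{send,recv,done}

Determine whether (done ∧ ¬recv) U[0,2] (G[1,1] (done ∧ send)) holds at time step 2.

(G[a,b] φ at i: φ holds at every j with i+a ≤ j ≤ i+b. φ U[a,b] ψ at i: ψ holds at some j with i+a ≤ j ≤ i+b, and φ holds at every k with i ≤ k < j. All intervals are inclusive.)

Need some j in [2,4] with G[1,1] (done ∧ send), and (done ∧ ¬recv) at every k in [2,j-1].
  j=2: G[1,1] (done ∧ send) holds; no prefix to check → satisfied.

Holds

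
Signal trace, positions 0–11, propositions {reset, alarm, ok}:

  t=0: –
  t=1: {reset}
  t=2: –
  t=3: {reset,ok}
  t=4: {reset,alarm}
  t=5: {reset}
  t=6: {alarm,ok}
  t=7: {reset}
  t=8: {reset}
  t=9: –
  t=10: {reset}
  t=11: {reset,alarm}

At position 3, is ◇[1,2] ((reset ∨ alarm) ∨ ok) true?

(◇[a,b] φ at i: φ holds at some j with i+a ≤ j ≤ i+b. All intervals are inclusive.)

Holds

Check ((reset ∨ alarm) ∨ ok) at each j in [4,5]:
  j=4: true
  j=5: true
Found at j=4 → formula holds.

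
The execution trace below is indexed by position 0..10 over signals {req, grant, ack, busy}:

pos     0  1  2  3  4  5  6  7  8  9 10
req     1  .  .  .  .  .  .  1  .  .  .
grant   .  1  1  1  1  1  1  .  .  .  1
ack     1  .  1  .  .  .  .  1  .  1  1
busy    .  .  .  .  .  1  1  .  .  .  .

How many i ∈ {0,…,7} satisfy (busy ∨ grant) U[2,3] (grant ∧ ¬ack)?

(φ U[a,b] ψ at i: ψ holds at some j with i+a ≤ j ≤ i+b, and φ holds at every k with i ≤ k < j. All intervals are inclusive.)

Evaluate at each i in [0,7]:
  i=0: ✗ (lhs fails at k=0 before rhs at j=3)
  i=1: ✓ (rhs at j=3; lhs holds on [1,2])
  i=2: ✓ (rhs at j=4; lhs holds on [2,3])
  i=3: ✓ (rhs at j=5; lhs holds on [3,4])
  i=4: ✓ (rhs at j=6; lhs holds on [4,5])
  i=5: ✗ (no rhs in [7,8])
  i=6: ✗ (no rhs in [8,9])
  i=7: ✗ (no rhs in [9,10])
Positions where it holds: {1, 2, 3, 4} → 4.

4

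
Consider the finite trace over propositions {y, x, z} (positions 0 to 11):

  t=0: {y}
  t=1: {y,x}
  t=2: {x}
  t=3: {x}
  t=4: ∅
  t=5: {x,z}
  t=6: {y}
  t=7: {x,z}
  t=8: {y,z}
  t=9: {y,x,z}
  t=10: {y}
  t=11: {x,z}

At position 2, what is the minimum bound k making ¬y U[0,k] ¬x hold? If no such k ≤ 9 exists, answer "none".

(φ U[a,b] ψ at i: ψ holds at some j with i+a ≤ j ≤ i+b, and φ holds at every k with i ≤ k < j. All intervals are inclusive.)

2

Need earliest j ≥ 2 with ¬x, and ¬y at every k in [2,j-1].
  j=2: rhs fails.
  j=3: rhs fails.
  j=4: rhs holds; lhs holds on [2,3]. k = 2.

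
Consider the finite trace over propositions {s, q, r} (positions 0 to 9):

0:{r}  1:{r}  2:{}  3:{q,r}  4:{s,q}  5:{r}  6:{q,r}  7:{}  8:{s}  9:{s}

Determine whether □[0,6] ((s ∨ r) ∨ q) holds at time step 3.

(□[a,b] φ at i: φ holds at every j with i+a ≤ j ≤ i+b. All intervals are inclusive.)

No

Check ((s ∨ r) ∨ q) at every j in [3,9]:
  j=3: true
  j=4: true
  j=5: true
  j=6: true
  j=7: false
  j=8: true
  j=9: true
Fails at j=7 → formula fails.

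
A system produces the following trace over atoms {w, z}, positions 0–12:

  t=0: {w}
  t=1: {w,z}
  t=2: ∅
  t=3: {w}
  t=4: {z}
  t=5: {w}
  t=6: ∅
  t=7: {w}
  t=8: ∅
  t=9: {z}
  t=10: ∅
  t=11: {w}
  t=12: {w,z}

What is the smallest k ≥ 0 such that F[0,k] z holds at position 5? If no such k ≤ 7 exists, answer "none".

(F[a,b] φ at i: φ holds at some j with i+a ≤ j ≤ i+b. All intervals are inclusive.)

4

Scan j = 5,6,… for z:
  j=5: fails
  j=6: fails
  j=7: fails
  j=8: fails
  j=9: holds
First hit at j=9, so smallest k = 9-5 = 4.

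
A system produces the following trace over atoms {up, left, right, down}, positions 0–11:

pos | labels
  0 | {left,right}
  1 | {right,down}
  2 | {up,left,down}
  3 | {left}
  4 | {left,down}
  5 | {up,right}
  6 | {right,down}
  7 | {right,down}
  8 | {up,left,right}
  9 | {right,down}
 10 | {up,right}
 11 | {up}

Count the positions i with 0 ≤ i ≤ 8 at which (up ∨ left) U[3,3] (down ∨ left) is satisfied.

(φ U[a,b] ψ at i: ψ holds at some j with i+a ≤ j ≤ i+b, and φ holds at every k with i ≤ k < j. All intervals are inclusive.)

1

Evaluate at each i in [0,8]:
  i=0: ✗ (lhs fails at k=1 before rhs at j=3)
  i=1: ✗ (lhs fails at k=1 before rhs at j=4)
  i=2: ✗ (no rhs in [5,5])
  i=3: ✓ (rhs at j=6; lhs holds on [3,5])
  i=4: ✗ (lhs fails at k=6 before rhs at j=7)
  i=5: ✗ (lhs fails at k=6 before rhs at j=8)
  i=6: ✗ (lhs fails at k=6 before rhs at j=9)
  i=7: ✗ (no rhs in [10,10])
  i=8: ✗ (no rhs in [11,11])
Positions where it holds: {3} → 1.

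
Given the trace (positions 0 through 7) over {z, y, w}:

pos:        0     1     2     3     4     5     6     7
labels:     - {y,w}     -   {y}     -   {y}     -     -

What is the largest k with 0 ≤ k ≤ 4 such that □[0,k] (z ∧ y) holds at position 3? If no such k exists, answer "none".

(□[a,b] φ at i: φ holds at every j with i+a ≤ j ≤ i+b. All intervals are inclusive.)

(z ∧ y) must hold from j=3 onward; find where it first fails.
  j=3: fails → no k works.

none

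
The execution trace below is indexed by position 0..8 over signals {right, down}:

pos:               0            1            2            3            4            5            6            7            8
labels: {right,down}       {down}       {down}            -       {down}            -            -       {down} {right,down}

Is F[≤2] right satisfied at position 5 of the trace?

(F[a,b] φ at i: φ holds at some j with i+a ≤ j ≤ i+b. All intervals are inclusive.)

False

Check right at each j in [5,7]:
  j=5: false
  j=6: false
  j=7: false
No position in the window satisfies it → formula fails.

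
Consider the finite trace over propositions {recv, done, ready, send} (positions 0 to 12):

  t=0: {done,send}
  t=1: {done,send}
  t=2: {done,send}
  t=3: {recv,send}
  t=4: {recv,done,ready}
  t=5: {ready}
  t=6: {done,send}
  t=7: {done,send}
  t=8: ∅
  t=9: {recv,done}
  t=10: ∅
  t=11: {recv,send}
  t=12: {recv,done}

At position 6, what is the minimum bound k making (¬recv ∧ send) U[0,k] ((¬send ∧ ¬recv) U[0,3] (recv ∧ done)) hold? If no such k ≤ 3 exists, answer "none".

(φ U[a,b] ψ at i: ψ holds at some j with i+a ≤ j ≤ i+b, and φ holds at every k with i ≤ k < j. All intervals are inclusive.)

Need earliest j ≥ 6 with ((¬send ∧ ¬recv) U[0,3] (recv ∧ done)), and (¬recv ∧ send) at every k in [6,j-1].
  j=6: rhs fails.
  j=7: rhs fails.
  j=8: rhs holds; lhs holds on [6,7]. k = 2.

2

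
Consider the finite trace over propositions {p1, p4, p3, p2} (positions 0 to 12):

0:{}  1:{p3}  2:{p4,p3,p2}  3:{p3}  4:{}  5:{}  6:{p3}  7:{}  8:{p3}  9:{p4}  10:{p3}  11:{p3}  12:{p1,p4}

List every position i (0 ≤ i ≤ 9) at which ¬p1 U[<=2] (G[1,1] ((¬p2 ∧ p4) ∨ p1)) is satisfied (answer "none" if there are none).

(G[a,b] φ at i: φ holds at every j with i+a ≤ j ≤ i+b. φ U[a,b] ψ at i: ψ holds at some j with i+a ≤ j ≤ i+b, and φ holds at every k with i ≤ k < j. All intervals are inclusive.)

6, 7, 8, 9

Evaluate at each i in [0,9]:
  i=0: ✗ (no rhs in [0,2])
  i=1: ✗ (no rhs in [1,3])
  i=2: ✗ (no rhs in [2,4])
  i=3: ✗ (no rhs in [3,5])
  i=4: ✗ (no rhs in [4,6])
  i=5: ✗ (no rhs in [5,7])
  i=6: ✓ (rhs at j=8; lhs holds on [6,7])
  i=7: ✓ (rhs at j=8; lhs holds on [7,7])
  i=8: ✓ (rhs at j=8)
  i=9: ✓ (rhs at j=11; lhs holds on [9,10])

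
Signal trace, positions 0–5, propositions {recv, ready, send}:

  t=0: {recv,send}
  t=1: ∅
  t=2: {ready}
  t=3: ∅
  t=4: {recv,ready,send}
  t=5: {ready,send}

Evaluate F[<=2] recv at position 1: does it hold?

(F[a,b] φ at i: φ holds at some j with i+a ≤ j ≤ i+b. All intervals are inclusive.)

Check recv at each j in [1,3]:
  j=1: false
  j=2: false
  j=3: false
No position in the window satisfies it → formula fails.

False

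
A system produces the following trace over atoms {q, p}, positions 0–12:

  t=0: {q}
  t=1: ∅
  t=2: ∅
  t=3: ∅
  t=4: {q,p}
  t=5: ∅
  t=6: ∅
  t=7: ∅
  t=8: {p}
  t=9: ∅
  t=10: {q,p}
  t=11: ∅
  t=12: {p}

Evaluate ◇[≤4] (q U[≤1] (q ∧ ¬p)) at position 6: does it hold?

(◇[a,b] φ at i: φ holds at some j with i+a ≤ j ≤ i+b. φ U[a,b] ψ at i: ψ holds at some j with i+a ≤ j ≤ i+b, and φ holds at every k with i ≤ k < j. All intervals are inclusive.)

Check (q U[≤1] (q ∧ ¬p)) at each j in [6,10]:
  j=6: fails
  j=7: fails
  j=8: fails
  j=9: fails
  j=10: fails
No position in the window satisfies it → formula fails.

No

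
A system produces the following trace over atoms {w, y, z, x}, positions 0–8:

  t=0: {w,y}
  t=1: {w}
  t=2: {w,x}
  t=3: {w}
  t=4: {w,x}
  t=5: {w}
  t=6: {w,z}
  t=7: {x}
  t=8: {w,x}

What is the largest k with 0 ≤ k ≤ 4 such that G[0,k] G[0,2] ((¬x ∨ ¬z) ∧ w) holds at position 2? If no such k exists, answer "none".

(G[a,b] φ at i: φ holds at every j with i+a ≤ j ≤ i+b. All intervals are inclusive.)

2

G[0,2] ((¬x ∨ ¬z) ∧ w) must hold from j=2 onward; find where it first fails.
  j=2: holds
  j=3: holds
  j=4: holds
  j=5: fails
Holds on [2,4], so largest k = 2.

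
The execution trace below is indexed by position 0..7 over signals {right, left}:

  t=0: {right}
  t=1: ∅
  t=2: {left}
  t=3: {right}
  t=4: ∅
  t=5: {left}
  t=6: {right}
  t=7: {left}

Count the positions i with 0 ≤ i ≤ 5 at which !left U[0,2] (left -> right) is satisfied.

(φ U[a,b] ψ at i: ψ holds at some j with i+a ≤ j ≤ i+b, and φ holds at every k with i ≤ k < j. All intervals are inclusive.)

4

Evaluate at each i in [0,5]:
  i=0: ✓ (rhs at j=0)
  i=1: ✓ (rhs at j=1)
  i=2: ✗ (lhs fails at k=2 before rhs at j=3)
  i=3: ✓ (rhs at j=3)
  i=4: ✓ (rhs at j=4)
  i=5: ✗ (lhs fails at k=5 before rhs at j=6)
Positions where it holds: {0, 1, 3, 4} → 4.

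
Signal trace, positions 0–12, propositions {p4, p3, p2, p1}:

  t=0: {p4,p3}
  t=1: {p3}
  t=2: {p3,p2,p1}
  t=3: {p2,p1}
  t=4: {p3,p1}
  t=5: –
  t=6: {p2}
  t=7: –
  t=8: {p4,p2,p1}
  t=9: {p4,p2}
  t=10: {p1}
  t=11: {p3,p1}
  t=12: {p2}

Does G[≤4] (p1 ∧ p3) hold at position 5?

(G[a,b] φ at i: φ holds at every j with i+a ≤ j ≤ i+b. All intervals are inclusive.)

Check (p1 ∧ p3) at every j in [5,9]:
  j=5: false
  j=6: false
  j=7: false
  j=8: false
  j=9: false
Fails at j=5 → formula fails.

Does not hold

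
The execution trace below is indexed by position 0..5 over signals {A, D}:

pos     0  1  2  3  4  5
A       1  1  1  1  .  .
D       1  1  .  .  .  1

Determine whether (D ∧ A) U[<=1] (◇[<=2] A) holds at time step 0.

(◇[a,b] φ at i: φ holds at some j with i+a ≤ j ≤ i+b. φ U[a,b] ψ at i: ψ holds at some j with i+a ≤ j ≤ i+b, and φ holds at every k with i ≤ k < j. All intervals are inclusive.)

Holds

Need some j in [0,1] with ◇[<=2] A, and (D ∧ A) at every k in [0,j-1].
  j=0: ◇[<=2] A holds; no prefix to check → satisfied.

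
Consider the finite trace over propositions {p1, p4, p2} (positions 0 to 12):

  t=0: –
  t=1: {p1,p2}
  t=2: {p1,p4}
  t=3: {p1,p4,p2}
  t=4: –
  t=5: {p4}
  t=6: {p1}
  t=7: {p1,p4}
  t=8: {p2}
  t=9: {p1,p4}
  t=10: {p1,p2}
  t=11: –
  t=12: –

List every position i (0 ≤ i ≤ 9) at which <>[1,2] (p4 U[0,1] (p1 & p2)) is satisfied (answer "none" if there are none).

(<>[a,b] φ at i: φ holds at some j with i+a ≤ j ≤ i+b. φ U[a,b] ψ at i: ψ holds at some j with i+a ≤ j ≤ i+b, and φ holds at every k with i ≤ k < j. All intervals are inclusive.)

0, 1, 2, 7, 8, 9

Evaluate at each i in [0,9]:
  i=0: ✓ (witness j=1)
  i=1: ✓ (witness j=2)
  i=2: ✓ (witness j=3)
  i=3: ✗ (none in [4,5])
  i=4: ✗ (none in [5,6])
  i=5: ✗ (none in [6,7])
  i=6: ✗ (none in [7,8])
  i=7: ✓ (witness j=9)
  i=8: ✓ (witness j=9)
  i=9: ✓ (witness j=10)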